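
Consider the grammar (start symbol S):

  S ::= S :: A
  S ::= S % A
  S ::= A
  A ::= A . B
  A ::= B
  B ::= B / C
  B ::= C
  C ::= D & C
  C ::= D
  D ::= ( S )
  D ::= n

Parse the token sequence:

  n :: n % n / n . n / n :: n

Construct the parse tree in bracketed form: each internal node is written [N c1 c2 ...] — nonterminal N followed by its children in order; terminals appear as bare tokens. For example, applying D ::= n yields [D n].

[S [S [S [S [A [B [C [D n]]]]] :: [A [B [C [D n]]]]] % [A [A [B [B [C [D n]]] / [C [D n]]]] . [B [B [C [D n]]] / [C [D n]]]]] :: [A [B [C [D n]]]]]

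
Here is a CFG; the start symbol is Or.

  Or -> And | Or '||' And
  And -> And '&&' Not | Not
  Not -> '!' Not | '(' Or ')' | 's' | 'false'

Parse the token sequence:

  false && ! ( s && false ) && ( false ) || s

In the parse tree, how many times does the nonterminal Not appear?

[Or [Or [And [And [And [Not false]] && [Not ! [Not ( [Or [And [And [Not s]] && [Not false]]] )]]] && [Not ( [Or [And [Not false]]] )]]] || [And [Not s]]]

8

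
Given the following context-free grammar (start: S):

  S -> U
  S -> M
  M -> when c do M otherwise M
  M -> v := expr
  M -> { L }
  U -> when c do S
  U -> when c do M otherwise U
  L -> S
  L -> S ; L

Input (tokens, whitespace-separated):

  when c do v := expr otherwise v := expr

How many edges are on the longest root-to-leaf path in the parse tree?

[S [M when c do [M v := expr] otherwise [M v := expr]]]

3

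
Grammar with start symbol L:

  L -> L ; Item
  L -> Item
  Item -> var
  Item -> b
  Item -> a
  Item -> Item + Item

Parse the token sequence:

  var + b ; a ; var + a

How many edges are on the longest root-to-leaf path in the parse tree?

5

[L [L [L [Item [Item var] + [Item b]]] ; [Item a]] ; [Item [Item var] + [Item a]]]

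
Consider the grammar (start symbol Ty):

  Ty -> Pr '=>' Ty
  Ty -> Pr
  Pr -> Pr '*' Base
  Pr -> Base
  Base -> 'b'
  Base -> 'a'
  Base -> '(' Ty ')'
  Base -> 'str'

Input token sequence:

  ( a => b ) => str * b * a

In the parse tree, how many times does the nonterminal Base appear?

[Ty [Pr [Base ( [Ty [Pr [Base a]] => [Ty [Pr [Base b]]]] )]] => [Ty [Pr [Pr [Pr [Base str]] * [Base b]] * [Base a]]]]

6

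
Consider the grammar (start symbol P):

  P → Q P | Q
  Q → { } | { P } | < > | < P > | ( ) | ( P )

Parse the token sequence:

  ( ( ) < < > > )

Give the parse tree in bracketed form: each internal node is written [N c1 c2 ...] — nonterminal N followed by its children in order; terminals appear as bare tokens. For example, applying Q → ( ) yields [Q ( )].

P
Q
( P )
( Q P )
( ( ) P )
( ( ) Q )
( ( ) < P > )
( ( ) < Q > )
( ( ) < < > > )

[P [Q ( [P [Q ( )] [P [Q < [P [Q < >]] >]]] )]]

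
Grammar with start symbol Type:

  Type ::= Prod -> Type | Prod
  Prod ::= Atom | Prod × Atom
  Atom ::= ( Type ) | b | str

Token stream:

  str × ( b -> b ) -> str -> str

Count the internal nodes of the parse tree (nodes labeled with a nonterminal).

17

[Type [Prod [Prod [Atom str]] × [Atom ( [Type [Prod [Atom b]] -> [Type [Prod [Atom b]]]] )]] -> [Type [Prod [Atom str]] -> [Type [Prod [Atom str]]]]]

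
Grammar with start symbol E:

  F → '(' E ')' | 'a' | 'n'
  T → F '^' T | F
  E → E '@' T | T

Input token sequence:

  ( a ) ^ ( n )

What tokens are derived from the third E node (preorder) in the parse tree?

n

[E [T [F ( [E [T [F a]]] )] ^ [T [F ( [E [T [F n]]] )]]]]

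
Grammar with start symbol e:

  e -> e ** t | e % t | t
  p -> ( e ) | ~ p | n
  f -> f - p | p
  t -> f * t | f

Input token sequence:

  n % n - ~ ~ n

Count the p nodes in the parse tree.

[e [e [t [f [p n]]]] % [t [f [f [p n]] - [p ~ [p ~ [p n]]]]]]

5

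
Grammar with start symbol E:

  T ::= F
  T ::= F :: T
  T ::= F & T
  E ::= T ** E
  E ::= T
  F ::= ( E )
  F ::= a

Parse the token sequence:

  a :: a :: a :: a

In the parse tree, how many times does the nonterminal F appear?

4

[E [T [F a] :: [T [F a] :: [T [F a] :: [T [F a]]]]]]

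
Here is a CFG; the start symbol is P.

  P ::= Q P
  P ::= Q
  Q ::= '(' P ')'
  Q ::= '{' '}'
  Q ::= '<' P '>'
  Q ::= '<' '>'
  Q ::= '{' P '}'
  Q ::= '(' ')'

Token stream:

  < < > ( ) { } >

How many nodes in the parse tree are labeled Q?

4

[P [Q < [P [Q < >] [P [Q ( )] [P [Q { }]]]] >]]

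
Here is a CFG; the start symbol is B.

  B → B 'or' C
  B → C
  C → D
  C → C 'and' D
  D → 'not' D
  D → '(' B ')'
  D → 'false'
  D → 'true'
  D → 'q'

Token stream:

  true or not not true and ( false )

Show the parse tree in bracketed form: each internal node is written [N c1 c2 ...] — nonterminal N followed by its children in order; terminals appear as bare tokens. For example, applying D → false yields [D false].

[B [B [C [D true]]] or [C [C [D not [D not [D true]]]] and [D ( [B [C [D false]]] )]]]

B
B or C
C or C
D or C
true or C
true or C and D
true or D and D
true or not D and D
true or not not D and D
true or not not true and D
true or not not true and ( B )
true or not not true and ( C )
true or not not true and ( D )
true or not not true and ( false )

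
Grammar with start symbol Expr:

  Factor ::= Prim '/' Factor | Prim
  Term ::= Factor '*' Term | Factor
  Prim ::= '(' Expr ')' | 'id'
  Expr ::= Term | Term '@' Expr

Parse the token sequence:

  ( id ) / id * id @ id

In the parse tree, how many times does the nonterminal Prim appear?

5

[Expr [Term [Factor [Prim ( [Expr [Term [Factor [Prim id]]]] )] / [Factor [Prim id]]] * [Term [Factor [Prim id]]]] @ [Expr [Term [Factor [Prim id]]]]]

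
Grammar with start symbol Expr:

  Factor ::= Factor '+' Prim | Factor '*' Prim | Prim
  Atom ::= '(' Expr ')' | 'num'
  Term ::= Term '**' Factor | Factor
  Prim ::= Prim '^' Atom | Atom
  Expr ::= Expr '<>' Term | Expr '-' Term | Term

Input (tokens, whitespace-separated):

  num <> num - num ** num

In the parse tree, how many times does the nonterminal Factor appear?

[Expr [Expr [Expr [Term [Factor [Prim [Atom num]]]]] <> [Term [Factor [Prim [Atom num]]]]] - [Term [Term [Factor [Prim [Atom num]]]] ** [Factor [Prim [Atom num]]]]]

4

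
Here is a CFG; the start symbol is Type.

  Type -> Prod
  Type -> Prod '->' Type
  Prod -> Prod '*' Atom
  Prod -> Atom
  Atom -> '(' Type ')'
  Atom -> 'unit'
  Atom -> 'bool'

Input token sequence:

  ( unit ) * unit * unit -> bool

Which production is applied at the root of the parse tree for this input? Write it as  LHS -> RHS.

Type -> Prod '->' Type

[Type [Prod [Prod [Prod [Atom ( [Type [Prod [Atom unit]]] )]] * [Atom unit]] * [Atom unit]] -> [Type [Prod [Atom bool]]]]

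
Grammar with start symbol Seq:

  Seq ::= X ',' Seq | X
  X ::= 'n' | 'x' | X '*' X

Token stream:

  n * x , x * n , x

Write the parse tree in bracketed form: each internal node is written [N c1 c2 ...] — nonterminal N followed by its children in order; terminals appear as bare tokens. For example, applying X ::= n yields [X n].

[Seq [X [X n] * [X x]] , [Seq [X [X x] * [X n]] , [Seq [X x]]]]

Seq
X , Seq
X * X , Seq
n * X , Seq
n * x , Seq
n * x , X , Seq
n * x , X * X , Seq
n * x , x * X , Seq
n * x , x * n , Seq
n * x , x * n , X
n * x , x * n , x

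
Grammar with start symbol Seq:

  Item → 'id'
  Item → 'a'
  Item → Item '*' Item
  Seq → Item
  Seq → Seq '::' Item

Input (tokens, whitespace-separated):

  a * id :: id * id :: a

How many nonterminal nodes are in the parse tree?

[Seq [Seq [Seq [Item [Item a] * [Item id]]] :: [Item [Item id] * [Item id]]] :: [Item a]]

10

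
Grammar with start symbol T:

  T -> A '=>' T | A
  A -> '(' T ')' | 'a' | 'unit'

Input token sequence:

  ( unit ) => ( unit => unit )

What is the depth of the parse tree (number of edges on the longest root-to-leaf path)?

[T [A ( [T [A unit]] )] => [T [A ( [T [A unit] => [T [A unit]]] )]]]

6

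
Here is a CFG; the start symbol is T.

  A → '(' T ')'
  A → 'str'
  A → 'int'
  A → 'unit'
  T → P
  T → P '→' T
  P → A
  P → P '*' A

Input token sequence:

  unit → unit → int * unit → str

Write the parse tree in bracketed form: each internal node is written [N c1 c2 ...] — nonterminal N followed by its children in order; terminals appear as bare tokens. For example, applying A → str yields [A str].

[T [P [A unit]] → [T [P [A unit]] → [T [P [P [A int]] * [A unit]] → [T [P [A str]]]]]]

T
P → T
A → T
unit → T
unit → P → T
unit → A → T
unit → unit → T
unit → unit → P → T
unit → unit → P * A → T
unit → unit → A * A → T
unit → unit → int * A → T
unit → unit → int * unit → T
unit → unit → int * unit → P
unit → unit → int * unit → A
unit → unit → int * unit → str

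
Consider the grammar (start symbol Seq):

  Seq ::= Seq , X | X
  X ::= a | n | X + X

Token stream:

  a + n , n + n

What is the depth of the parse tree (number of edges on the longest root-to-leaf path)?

4

[Seq [Seq [X [X a] + [X n]]] , [X [X n] + [X n]]]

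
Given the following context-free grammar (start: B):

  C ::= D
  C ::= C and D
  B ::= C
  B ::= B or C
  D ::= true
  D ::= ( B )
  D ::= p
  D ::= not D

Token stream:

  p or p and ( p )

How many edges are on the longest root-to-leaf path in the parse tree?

[B [B [C [D p]]] or [C [C [D p]] and [D ( [B [C [D p]]] )]]]

6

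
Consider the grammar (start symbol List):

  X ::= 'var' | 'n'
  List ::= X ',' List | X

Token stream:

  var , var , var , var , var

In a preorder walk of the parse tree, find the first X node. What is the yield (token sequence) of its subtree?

var

[List [X var] , [List [X var] , [List [X var] , [List [X var] , [List [X var]]]]]]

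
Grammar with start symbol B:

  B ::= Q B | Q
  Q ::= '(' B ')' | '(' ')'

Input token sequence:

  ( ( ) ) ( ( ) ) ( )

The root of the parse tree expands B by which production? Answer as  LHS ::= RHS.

B ::= Q B

[B [Q ( [B [Q ( )]] )] [B [Q ( [B [Q ( )]] )] [B [Q ( )]]]]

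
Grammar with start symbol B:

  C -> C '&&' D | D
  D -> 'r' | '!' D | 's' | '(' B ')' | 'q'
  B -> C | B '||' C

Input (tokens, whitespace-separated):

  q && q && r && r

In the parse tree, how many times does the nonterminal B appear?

1

[B [C [C [C [C [D q]] && [D q]] && [D r]] && [D r]]]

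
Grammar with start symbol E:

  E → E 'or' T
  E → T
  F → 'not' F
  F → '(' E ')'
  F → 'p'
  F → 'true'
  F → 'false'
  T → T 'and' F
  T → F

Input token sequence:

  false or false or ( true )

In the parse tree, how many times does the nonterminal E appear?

[E [E [E [T [F false]]] or [T [F false]]] or [T [F ( [E [T [F true]]] )]]]

4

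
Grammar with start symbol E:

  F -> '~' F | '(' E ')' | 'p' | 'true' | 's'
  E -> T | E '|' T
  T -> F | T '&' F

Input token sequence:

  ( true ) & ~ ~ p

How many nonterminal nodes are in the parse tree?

10

[E [T [T [F ( [E [T [F true]]] )]] & [F ~ [F ~ [F p]]]]]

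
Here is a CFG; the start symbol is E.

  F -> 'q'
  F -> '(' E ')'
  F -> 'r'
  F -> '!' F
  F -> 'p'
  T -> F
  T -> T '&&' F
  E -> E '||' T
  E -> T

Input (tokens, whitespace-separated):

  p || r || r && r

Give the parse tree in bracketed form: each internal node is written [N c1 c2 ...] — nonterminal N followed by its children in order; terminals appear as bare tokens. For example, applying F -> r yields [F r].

[E [E [E [T [F p]]] || [T [F r]]] || [T [T [F r]] && [F r]]]

E
E || T
E || T || T
T || T || T
F || T || T
p || T || T
p || F || T
p || r || T
p || r || T && F
p || r || F && F
p || r || r && F
p || r || r && r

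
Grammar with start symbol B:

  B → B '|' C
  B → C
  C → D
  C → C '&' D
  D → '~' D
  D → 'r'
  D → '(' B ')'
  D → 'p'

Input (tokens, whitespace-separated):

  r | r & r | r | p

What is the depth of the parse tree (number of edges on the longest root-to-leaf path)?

6

[B [B [B [B [C [D r]]] | [C [C [D r]] & [D r]]] | [C [D r]]] | [C [D p]]]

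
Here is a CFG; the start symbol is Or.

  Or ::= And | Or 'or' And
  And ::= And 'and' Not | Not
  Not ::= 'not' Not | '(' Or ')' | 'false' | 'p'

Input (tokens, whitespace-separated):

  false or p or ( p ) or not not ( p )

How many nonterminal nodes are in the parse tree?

20

[Or [Or [Or [Or [And [Not false]]] or [And [Not p]]] or [And [Not ( [Or [And [Not p]]] )]]] or [And [Not not [Not not [Not ( [Or [And [Not p]]] )]]]]]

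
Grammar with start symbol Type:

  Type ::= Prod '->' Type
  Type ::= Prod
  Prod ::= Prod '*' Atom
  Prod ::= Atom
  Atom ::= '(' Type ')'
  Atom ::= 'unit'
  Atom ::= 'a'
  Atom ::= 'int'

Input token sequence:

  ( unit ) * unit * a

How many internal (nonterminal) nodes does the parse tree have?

10

[Type [Prod [Prod [Prod [Atom ( [Type [Prod [Atom unit]]] )]] * [Atom unit]] * [Atom a]]]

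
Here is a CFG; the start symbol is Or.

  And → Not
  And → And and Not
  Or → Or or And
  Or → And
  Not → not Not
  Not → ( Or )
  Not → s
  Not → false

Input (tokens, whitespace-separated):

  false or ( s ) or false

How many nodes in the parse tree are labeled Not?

[Or [Or [Or [And [Not false]]] or [And [Not ( [Or [And [Not s]]] )]]] or [And [Not false]]]

4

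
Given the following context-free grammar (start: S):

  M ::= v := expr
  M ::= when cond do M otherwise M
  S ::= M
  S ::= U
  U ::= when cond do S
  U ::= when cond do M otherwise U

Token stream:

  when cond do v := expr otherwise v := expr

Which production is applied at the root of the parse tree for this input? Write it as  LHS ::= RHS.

[S [M when cond do [M v := expr] otherwise [M v := expr]]]

S ::= M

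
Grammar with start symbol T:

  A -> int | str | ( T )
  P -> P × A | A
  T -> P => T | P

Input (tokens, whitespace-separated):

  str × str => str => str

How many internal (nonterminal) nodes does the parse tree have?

11

[T [P [P [A str]] × [A str]] => [T [P [A str]] => [T [P [A str]]]]]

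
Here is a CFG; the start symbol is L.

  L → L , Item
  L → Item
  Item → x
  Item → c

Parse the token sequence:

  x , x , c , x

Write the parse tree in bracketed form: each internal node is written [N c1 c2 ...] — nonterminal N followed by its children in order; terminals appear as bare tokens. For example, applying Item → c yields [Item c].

L
L , Item
L , Item , Item
L , Item , Item , Item
Item , Item , Item , Item
x , Item , Item , Item
x , x , Item , Item
x , x , c , Item
x , x , c , x

[L [L [L [L [Item x]] , [Item x]] , [Item c]] , [Item x]]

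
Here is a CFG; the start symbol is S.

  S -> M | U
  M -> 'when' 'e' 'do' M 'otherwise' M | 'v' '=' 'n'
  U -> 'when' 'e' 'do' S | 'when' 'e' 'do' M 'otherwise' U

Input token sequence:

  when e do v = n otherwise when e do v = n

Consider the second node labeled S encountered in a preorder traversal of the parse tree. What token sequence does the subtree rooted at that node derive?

[S [U when e do [M v = n] otherwise [U when e do [S [M v = n]]]]]

v = n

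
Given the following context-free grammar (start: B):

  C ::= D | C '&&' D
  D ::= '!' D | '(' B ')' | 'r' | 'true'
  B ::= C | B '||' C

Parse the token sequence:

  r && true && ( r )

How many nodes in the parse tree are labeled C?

[B [C [C [C [D r]] && [D true]] && [D ( [B [C [D r]]] )]]]

4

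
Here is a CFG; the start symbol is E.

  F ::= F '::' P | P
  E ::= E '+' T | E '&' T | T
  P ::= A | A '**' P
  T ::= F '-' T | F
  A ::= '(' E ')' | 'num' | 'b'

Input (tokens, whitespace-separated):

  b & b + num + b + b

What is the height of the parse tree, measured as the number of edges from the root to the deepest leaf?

9

[E [E [E [E [E [T [F [P [A b]]]]] & [T [F [P [A b]]]]] + [T [F [P [A num]]]]] + [T [F [P [A b]]]]] + [T [F [P [A b]]]]]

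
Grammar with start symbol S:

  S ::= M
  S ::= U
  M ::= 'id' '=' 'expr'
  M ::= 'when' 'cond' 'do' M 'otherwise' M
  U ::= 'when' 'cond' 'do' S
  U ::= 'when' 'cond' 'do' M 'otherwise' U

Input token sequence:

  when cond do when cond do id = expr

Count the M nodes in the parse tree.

[S [U when cond do [S [U when cond do [S [M id = expr]]]]]]

1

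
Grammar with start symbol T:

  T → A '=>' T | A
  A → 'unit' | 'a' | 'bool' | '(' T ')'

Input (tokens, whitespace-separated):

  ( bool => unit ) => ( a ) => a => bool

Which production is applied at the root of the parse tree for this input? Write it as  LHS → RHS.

T → A '=>' T

[T [A ( [T [A bool] => [T [A unit]]] )] => [T [A ( [T [A a]] )] => [T [A a] => [T [A bool]]]]]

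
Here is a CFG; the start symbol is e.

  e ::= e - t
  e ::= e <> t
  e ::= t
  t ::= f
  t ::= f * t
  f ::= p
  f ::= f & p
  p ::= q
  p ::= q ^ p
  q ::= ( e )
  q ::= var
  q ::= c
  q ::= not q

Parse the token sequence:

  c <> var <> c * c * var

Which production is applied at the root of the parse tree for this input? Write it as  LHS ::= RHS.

e ::= e <> t

[e [e [e [t [f [p [q c]]]]] <> [t [f [p [q var]]]]] <> [t [f [p [q c]]] * [t [f [p [q c]]] * [t [f [p [q var]]]]]]]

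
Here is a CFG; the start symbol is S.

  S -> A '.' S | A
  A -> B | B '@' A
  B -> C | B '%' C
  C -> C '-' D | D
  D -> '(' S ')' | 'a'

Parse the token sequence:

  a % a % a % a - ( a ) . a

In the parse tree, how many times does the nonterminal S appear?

3

[S [A [B [B [B [B [C [D a]]] % [C [D a]]] % [C [D a]]] % [C [C [D a]] - [D ( [S [A [B [C [D a]]]]] )]]]] . [S [A [B [C [D a]]]]]]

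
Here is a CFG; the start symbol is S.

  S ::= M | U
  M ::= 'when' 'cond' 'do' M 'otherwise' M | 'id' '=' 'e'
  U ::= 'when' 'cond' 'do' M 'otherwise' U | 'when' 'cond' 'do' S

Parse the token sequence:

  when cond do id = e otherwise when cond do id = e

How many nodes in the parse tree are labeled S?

[S [U when cond do [M id = e] otherwise [U when cond do [S [M id = e]]]]]

2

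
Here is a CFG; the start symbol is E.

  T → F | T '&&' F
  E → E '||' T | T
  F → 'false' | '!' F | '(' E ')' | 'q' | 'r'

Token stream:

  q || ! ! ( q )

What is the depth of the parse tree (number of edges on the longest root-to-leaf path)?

8

[E [E [T [F q]]] || [T [F ! [F ! [F ( [E [T [F q]]] )]]]]]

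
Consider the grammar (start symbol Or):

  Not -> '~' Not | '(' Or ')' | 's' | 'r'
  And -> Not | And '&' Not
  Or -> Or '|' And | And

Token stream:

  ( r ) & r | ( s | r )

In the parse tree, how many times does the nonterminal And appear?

6

[Or [Or [And [And [Not ( [Or [And [Not r]]] )]] & [Not r]]] | [And [Not ( [Or [Or [And [Not s]]] | [And [Not r]]] )]]]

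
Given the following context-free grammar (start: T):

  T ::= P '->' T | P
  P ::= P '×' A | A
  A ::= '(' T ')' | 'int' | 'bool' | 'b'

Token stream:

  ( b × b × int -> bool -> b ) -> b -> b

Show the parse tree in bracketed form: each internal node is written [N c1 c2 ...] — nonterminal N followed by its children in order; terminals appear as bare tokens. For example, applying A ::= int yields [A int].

[T [P [A ( [T [P [P [P [A b]] × [A b]] × [A int]] -> [T [P [A bool]] -> [T [P [A b]]]]] )]] -> [T [P [A b]] -> [T [P [A b]]]]]

T
P -> T
A -> T
( T ) -> T
( P -> T ) -> T
( P × A -> T ) -> T
( P × A × A -> T ) -> T
( A × A × A -> T ) -> T
( b × A × A -> T ) -> T
( b × b × A -> T ) -> T
( b × b × int -> T ) -> T
( b × b × int -> P -> T ) -> T
( b × b × int -> A -> T ) -> T
( b × b × int -> bool -> T ) -> T
( b × b × int -> bool -> P ) -> T
( b × b × int -> bool -> A ) -> T
( b × b × int -> bool -> b ) -> T
( b × b × int -> bool -> b ) -> P -> T
( b × b × int -> bool -> b ) -> A -> T
( b × b × int -> bool -> b ) -> b -> T
( b × b × int -> bool -> b ) -> b -> P
( b × b × int -> bool -> b ) -> b -> A
( b × b × int -> bool -> b ) -> b -> b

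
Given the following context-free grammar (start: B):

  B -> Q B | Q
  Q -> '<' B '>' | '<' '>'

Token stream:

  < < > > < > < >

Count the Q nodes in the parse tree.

[B [Q < [B [Q < >]] >] [B [Q < >] [B [Q < >]]]]

4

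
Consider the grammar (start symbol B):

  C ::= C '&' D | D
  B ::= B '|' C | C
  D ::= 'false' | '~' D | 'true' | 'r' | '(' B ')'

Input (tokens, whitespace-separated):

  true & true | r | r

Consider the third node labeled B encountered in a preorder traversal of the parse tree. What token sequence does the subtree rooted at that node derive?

true & true

[B [B [B [C [C [D true]] & [D true]]] | [C [D r]]] | [C [D r]]]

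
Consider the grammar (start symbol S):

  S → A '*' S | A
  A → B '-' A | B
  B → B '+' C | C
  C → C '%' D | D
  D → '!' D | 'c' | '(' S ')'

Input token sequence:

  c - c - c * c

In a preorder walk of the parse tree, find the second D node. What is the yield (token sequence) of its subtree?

c

[S [A [B [C [D c]]] - [A [B [C [D c]]] - [A [B [C [D c]]]]]] * [S [A [B [C [D c]]]]]]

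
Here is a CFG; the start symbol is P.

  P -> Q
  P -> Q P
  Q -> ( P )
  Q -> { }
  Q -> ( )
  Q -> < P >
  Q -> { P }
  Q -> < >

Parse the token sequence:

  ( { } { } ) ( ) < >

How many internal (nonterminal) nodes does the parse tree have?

[P [Q ( [P [Q { }] [P [Q { }]]] )] [P [Q ( )] [P [Q < >]]]]

10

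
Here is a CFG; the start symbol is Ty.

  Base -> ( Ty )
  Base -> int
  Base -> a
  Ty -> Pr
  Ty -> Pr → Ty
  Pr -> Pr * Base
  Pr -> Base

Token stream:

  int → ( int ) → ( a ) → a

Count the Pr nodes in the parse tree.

6

[Ty [Pr [Base int]] → [Ty [Pr [Base ( [Ty [Pr [Base int]]] )]] → [Ty [Pr [Base ( [Ty [Pr [Base a]]] )]] → [Ty [Pr [Base a]]]]]]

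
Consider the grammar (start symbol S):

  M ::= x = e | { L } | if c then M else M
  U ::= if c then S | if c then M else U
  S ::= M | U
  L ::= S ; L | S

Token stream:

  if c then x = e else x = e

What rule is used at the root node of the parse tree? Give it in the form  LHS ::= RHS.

[S [M if c then [M x = e] else [M x = e]]]

S ::= M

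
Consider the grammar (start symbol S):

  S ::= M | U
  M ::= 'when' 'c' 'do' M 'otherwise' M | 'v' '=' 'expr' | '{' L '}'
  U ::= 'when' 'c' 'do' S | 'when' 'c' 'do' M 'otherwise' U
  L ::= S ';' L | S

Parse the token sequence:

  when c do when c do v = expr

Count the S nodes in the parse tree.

3

[S [U when c do [S [U when c do [S [M v = expr]]]]]]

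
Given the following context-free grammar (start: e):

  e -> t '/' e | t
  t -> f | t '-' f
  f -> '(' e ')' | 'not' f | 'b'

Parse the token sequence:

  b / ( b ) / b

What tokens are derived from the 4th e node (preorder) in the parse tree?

[e [t [f b]] / [e [t [f ( [e [t [f b]]] )]] / [e [t [f b]]]]]

b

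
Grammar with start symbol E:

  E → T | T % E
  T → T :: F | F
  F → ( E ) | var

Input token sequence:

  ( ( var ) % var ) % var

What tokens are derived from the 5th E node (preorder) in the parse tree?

[E [T [F ( [E [T [F ( [E [T [F var]]] )]] % [E [T [F var]]]] )]] % [E [T [F var]]]]

var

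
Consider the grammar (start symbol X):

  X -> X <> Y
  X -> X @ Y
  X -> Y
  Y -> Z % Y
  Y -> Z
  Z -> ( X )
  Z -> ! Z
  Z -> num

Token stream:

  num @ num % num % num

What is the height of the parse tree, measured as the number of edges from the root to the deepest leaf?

[X [X [Y [Z num]]] @ [Y [Z num] % [Y [Z num] % [Y [Z num]]]]]

5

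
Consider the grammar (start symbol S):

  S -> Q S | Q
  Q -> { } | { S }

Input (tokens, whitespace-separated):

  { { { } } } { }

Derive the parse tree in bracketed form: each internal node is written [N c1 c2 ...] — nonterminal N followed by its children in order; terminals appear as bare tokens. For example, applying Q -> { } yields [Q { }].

S
Q S
{ S } S
{ Q } S
{ { S } } S
{ { Q } } S
{ { { } } } S
{ { { } } } Q
{ { { } } } { }

[S [Q { [S [Q { [S [Q { }]] }]] }] [S [Q { }]]]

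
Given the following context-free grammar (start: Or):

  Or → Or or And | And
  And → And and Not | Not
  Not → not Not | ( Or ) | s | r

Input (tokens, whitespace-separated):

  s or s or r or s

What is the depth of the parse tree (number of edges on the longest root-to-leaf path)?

6

[Or [Or [Or [Or [And [Not s]]] or [And [Not s]]] or [And [Not r]]] or [And [Not s]]]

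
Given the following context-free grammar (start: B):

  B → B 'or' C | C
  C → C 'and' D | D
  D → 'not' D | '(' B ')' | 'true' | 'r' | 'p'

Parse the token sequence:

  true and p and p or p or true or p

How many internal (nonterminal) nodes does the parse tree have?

[B [B [B [B [C [C [C [D true]] and [D p]] and [D p]]] or [C [D p]]] or [C [D true]]] or [C [D p]]]

16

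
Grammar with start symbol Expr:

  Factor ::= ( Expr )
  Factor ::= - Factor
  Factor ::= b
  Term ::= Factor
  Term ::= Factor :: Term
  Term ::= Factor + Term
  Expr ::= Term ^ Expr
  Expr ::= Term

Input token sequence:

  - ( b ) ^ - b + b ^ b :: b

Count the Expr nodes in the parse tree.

[Expr [Term [Factor - [Factor ( [Expr [Term [Factor b]]] )]]] ^ [Expr [Term [Factor - [Factor b]] + [Term [Factor b]]] ^ [Expr [Term [Factor b] :: [Term [Factor b]]]]]]

4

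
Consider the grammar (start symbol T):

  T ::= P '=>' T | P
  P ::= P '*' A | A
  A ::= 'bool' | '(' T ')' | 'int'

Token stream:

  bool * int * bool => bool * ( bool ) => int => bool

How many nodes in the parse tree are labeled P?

8

[T [P [P [P [A bool]] * [A int]] * [A bool]] => [T [P [P [A bool]] * [A ( [T [P [A bool]]] )]] => [T [P [A int]] => [T [P [A bool]]]]]]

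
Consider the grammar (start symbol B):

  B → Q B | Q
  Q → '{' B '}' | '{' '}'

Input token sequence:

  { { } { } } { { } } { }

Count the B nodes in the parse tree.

6

[B [Q { [B [Q { }] [B [Q { }]]] }] [B [Q { [B [Q { }]] }] [B [Q { }]]]]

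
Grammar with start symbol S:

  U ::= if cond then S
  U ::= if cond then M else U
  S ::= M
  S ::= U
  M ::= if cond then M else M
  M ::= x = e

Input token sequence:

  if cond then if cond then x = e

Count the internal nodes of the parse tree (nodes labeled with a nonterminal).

[S [U if cond then [S [U if cond then [S [M x = e]]]]]]

6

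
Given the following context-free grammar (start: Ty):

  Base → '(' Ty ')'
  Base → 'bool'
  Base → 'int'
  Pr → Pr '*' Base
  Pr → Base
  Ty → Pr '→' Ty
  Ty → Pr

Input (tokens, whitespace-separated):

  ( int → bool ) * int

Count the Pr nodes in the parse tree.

4

[Ty [Pr [Pr [Base ( [Ty [Pr [Base int]] → [Ty [Pr [Base bool]]]] )]] * [Base int]]]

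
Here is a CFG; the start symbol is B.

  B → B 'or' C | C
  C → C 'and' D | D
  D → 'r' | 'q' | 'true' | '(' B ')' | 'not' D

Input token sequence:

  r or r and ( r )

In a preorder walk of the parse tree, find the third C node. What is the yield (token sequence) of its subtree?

r

[B [B [C [D r]]] or [C [C [D r]] and [D ( [B [C [D r]]] )]]]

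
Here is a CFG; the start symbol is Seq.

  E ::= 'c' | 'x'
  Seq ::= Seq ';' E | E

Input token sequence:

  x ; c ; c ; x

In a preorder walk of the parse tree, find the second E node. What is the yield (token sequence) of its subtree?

[Seq [Seq [Seq [Seq [E x]] ; [E c]] ; [E c]] ; [E x]]

c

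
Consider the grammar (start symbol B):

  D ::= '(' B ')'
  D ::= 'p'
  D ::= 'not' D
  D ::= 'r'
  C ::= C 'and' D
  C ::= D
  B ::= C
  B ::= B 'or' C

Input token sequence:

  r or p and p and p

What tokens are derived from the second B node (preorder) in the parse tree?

[B [B [C [D r]]] or [C [C [C [D p]] and [D p]] and [D p]]]

r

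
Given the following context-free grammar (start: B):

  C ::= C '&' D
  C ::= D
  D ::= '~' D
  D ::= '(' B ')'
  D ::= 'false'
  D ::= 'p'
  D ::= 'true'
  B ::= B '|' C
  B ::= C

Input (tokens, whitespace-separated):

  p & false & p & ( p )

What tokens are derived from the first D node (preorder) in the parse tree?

[B [C [C [C [C [D p]] & [D false]] & [D p]] & [D ( [B [C [D p]]] )]]]

p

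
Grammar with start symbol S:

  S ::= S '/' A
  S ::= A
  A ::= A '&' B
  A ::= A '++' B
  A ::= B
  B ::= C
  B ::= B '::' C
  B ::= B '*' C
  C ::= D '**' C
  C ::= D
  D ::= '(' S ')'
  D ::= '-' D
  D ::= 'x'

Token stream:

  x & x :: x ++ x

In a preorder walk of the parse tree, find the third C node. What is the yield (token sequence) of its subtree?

[S [A [A [A [B [C [D x]]]] & [B [B [C [D x]]] :: [C [D x]]]] ++ [B [C [D x]]]]]

x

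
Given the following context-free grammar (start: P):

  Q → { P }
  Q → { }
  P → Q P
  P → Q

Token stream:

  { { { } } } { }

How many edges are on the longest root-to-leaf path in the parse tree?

[P [Q { [P [Q { [P [Q { }]] }]] }] [P [Q { }]]]

6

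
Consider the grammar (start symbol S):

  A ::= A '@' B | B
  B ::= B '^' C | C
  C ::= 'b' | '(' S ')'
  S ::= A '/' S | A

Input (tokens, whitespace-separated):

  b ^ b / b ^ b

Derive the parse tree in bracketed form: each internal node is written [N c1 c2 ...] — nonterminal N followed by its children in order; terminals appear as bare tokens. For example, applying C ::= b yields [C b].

[S [A [B [B [C b]] ^ [C b]]] / [S [A [B [B [C b]] ^ [C b]]]]]

S
A / S
B / S
B ^ C / S
C ^ C / S
b ^ C / S
b ^ b / S
b ^ b / A
b ^ b / B
b ^ b / B ^ C
b ^ b / C ^ C
b ^ b / b ^ C
b ^ b / b ^ b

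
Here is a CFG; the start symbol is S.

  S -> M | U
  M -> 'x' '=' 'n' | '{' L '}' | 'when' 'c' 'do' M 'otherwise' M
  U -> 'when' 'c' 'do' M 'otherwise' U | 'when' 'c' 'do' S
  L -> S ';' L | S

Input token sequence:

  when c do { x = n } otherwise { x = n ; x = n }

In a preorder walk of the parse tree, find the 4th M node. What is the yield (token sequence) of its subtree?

[S [M when c do [M { [L [S [M x = n]]] }] otherwise [M { [L [S [M x = n]] ; [L [S [M x = n]]]] }]]]

{ x = n ; x = n }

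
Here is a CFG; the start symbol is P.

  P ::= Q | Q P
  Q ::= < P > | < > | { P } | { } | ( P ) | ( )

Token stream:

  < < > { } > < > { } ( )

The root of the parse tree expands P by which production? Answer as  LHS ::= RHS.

P ::= Q P

[P [Q < [P [Q < >] [P [Q { }]]] >] [P [Q < >] [P [Q { }] [P [Q ( )]]]]]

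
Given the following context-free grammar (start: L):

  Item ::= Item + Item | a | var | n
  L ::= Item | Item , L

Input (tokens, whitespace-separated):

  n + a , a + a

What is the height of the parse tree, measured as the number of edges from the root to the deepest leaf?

4

[L [Item [Item n] + [Item a]] , [L [Item [Item a] + [Item a]]]]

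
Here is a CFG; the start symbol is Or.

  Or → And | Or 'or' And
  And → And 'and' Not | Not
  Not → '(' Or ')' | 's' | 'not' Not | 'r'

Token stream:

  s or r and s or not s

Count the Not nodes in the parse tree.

[Or [Or [Or [And [Not s]]] or [And [And [Not r]] and [Not s]]] or [And [Not not [Not s]]]]

5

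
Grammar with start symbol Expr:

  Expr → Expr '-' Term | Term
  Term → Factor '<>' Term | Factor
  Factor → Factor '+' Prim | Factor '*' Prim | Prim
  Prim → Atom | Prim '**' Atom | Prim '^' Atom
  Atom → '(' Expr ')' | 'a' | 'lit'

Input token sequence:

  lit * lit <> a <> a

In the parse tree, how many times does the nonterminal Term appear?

[Expr [Term [Factor [Factor [Prim [Atom lit]]] * [Prim [Atom lit]]] <> [Term [Factor [Prim [Atom a]]] <> [Term [Factor [Prim [Atom a]]]]]]]

3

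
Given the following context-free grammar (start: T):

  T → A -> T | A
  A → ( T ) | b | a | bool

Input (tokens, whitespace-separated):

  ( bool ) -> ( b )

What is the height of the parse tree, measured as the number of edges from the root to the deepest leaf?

[T [A ( [T [A bool]] )] -> [T [A ( [T [A b]] )]]]

5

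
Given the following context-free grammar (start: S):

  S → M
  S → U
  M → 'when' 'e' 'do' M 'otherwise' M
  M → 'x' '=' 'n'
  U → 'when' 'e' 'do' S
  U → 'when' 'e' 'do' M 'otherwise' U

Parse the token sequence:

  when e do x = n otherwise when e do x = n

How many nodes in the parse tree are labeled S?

2

[S [U when e do [M x = n] otherwise [U when e do [S [M x = n]]]]]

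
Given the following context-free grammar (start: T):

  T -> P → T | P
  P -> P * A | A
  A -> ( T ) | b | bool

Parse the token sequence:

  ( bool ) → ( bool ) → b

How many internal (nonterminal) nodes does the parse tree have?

[T [P [A ( [T [P [A bool]]] )]] → [T [P [A ( [T [P [A bool]]] )]] → [T [P [A b]]]]]

15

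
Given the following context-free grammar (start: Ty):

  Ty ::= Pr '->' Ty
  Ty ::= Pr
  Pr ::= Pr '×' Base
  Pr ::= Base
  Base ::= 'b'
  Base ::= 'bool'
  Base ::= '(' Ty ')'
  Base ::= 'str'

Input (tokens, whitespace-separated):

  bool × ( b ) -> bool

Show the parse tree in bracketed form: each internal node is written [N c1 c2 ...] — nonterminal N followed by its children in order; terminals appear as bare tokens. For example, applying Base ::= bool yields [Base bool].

Ty
Pr -> Ty
Pr × Base -> Ty
Base × Base -> Ty
bool × Base -> Ty
bool × ( Ty ) -> Ty
bool × ( Pr ) -> Ty
bool × ( Base ) -> Ty
bool × ( b ) -> Ty
bool × ( b ) -> Pr
bool × ( b ) -> Base
bool × ( b ) -> bool

[Ty [Pr [Pr [Base bool]] × [Base ( [Ty [Pr [Base b]]] )]] -> [Ty [Pr [Base bool]]]]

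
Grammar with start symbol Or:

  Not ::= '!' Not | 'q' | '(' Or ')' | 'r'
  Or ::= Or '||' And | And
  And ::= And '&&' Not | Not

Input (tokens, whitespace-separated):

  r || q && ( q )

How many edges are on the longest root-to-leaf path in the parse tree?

[Or [Or [And [Not r]]] || [And [And [Not q]] && [Not ( [Or [And [Not q]]] )]]]

6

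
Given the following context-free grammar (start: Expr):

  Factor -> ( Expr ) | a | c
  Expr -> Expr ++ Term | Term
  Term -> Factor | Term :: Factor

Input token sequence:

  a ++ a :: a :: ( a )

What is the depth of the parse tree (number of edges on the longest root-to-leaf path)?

[Expr [Expr [Term [Factor a]]] ++ [Term [Term [Term [Factor a]] :: [Factor a]] :: [Factor ( [Expr [Term [Factor a]]] )]]]

6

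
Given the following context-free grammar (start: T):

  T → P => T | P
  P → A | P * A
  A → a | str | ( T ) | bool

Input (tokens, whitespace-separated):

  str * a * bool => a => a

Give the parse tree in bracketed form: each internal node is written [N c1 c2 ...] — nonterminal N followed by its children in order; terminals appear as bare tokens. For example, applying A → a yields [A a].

T
P => T
P * A => T
P * A * A => T
A * A * A => T
str * A * A => T
str * a * A => T
str * a * bool => T
str * a * bool => P => T
str * a * bool => A => T
str * a * bool => a => T
str * a * bool => a => P
str * a * bool => a => A
str * a * bool => a => a

[T [P [P [P [A str]] * [A a]] * [A bool]] => [T [P [A a]] => [T [P [A a]]]]]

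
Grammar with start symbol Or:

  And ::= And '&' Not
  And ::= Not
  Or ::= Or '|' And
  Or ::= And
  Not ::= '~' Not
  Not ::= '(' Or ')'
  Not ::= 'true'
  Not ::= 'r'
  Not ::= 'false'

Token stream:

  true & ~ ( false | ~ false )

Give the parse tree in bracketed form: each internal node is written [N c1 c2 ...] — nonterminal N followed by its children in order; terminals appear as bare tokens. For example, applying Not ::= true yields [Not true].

[Or [And [And [Not true]] & [Not ~ [Not ( [Or [Or [And [Not false]]] | [And [Not ~ [Not false]]]] )]]]]

Or
And
And & Not
Not & Not
true & Not
true & ~ Not
true & ~ ( Or )
true & ~ ( Or | And )
true & ~ ( And | And )
true & ~ ( Not | And )
true & ~ ( false | And )
true & ~ ( false | Not )
true & ~ ( false | ~ Not )
true & ~ ( false | ~ false )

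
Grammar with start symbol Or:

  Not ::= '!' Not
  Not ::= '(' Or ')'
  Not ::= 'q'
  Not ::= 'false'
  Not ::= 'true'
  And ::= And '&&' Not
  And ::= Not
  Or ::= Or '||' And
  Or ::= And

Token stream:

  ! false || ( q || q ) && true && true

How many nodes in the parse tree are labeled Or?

[Or [Or [And [Not ! [Not false]]]] || [And [And [And [Not ( [Or [Or [And [Not q]]] || [And [Not q]]] )]] && [Not true]] && [Not true]]]

4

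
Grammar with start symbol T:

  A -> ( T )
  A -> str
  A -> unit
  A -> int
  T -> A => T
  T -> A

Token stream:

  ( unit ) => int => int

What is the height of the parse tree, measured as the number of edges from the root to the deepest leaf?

4

[T [A ( [T [A unit]] )] => [T [A int] => [T [A int]]]]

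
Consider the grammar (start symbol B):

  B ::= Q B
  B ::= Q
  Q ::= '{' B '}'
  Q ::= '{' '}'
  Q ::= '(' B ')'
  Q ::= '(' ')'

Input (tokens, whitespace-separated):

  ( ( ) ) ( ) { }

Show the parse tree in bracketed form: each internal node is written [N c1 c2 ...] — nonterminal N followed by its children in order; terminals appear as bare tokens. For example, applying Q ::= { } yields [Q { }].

B
Q B
( B ) B
( Q ) B
( ( ) ) B
( ( ) ) Q B
( ( ) ) ( ) B
( ( ) ) ( ) Q
( ( ) ) ( ) { }

[B [Q ( [B [Q ( )]] )] [B [Q ( )] [B [Q { }]]]]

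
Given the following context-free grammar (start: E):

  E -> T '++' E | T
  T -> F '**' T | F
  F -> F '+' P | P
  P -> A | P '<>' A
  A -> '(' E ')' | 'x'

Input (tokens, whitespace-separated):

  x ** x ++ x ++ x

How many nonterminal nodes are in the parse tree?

[E [T [F [P [A x]]] ** [T [F [P [A x]]]]] ++ [E [T [F [P [A x]]]] ++ [E [T [F [P [A x]]]]]]]

19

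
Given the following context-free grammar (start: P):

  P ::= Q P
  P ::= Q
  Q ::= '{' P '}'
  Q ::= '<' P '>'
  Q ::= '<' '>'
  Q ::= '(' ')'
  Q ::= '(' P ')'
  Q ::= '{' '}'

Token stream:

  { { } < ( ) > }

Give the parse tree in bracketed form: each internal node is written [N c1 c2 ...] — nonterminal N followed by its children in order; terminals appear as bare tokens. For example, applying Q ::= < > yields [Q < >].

P
Q
{ P }
{ Q P }
{ { } P }
{ { } Q }
{ { } < P > }
{ { } < Q > }
{ { } < ( ) > }

[P [Q { [P [Q { }] [P [Q < [P [Q ( )]] >]]] }]]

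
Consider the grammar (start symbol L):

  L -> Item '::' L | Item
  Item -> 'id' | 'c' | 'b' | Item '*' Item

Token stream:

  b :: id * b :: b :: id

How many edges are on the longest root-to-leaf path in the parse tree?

[L [Item b] :: [L [Item [Item id] * [Item b]] :: [L [Item b] :: [L [Item id]]]]]

5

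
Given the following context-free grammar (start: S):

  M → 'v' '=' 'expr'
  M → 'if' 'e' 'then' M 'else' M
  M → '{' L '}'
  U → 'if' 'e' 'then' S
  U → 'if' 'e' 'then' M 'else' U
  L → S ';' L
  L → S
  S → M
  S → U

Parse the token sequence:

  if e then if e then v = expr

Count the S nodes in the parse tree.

[S [U if e then [S [U if e then [S [M v = expr]]]]]]

3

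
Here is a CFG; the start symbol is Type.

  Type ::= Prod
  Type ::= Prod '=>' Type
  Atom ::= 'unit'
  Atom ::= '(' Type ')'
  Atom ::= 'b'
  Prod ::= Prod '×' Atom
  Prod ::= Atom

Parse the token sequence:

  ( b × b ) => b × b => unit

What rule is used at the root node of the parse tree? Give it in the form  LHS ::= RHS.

Type ::= Prod '=>' Type

[Type [Prod [Atom ( [Type [Prod [Prod [Atom b]] × [Atom b]]] )]] => [Type [Prod [Prod [Atom b]] × [Atom b]] => [Type [Prod [Atom unit]]]]]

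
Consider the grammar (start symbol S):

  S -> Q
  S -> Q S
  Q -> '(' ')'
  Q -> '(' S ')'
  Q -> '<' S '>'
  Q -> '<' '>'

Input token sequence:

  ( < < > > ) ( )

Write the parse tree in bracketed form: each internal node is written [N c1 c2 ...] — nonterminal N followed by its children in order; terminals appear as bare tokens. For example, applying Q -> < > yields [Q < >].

S
Q S
( S ) S
( Q ) S
( < S > ) S
( < Q > ) S
( < < > > ) S
( < < > > ) Q
( < < > > ) ( )

[S [Q ( [S [Q < [S [Q < >]] >]] )] [S [Q ( )]]]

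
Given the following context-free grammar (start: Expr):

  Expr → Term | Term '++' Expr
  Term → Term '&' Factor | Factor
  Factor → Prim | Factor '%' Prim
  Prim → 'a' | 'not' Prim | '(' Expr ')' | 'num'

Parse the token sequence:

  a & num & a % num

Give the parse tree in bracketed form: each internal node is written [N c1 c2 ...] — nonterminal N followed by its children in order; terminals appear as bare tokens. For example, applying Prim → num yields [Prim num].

[Expr [Term [Term [Term [Factor [Prim a]]] & [Factor [Prim num]]] & [Factor [Factor [Prim a]] % [Prim num]]]]

Expr
Term
Term & Factor
Term & Factor & Factor
Factor & Factor & Factor
Prim & Factor & Factor
a & Factor & Factor
a & Prim & Factor
a & num & Factor
a & num & Factor % Prim
a & num & Prim % Prim
a & num & a % Prim
a & num & a % num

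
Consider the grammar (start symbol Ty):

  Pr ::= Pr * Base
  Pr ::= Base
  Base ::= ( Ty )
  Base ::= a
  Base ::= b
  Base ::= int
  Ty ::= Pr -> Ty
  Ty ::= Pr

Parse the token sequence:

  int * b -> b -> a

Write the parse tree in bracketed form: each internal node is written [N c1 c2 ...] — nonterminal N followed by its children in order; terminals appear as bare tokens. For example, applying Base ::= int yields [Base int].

[Ty [Pr [Pr [Base int]] * [Base b]] -> [Ty [Pr [Base b]] -> [Ty [Pr [Base a]]]]]

Ty
Pr -> Ty
Pr * Base -> Ty
Base * Base -> Ty
int * Base -> Ty
int * b -> Ty
int * b -> Pr -> Ty
int * b -> Base -> Ty
int * b -> b -> Ty
int * b -> b -> Pr
int * b -> b -> Base
int * b -> b -> a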